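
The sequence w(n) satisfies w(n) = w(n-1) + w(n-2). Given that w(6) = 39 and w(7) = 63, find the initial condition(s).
Work backwards using w(k) = w(k+2) - w(k+1):
w(5) = w(7) - w(6) = 63 - 39 = 24
w(4) = w(6) - w(5) = 39 - 24 = 15
w(3) = w(5) - w(4) = 24 - 15 = 9
w(2) = w(4) - w(3) = 15 - 9 = 6
w(1) = w(3) - w(2) = 9 - 6 = 3
w(0) = w(2) - w(1) = 6 - 3 = 3

w(0) = 3, w(1) = 3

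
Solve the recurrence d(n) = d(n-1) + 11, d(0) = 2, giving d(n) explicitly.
Recurrence: d(n) = d(n-1) + 11, initial: d(0) = 2.
Each step adds 11, so d(n) = d(0) + 11n = 11n + 2.

d(n) = 11n + 2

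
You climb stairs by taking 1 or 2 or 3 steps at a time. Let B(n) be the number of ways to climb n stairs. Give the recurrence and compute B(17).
Condition on the size of the last step (1 to 3): before it there were n-1, …, n-3 stairs climbed, and these cases are disjoint, so B(n) = B(n-1) + B(n-2) + B(n-3) (order-3 linear recurrence).
Initial conditions by direct count (compositions of i into parts ≤ 3): B(1) = 1; B(2) = 2; B(3) = 4.
Iterating the recurrence: B(4) = 7, B(5) = 13, B(6) = 24, B(7) = 44, B(8) = 81, B(9) = 149, B(10) = 274, B(11) = 504, B(12) = 927, B(13) = 1705, B(14) = 3136, B(15) = 5768, B(16) = 10609, B(17) = 19513.

B(n) = B(n-1) + B(n-2) + B(n-3), B(1) = 1, B(2) = 2, B(3) = 4; B(17) = 19513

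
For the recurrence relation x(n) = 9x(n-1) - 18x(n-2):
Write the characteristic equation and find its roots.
Substitute x(n) = rⁿ and divide through by rⁿ⁻²: r² - 9r + 18 = 0
Factor: (r - 3)(r - 6) = 0, so r = 3, 6.
General solution: x(n) = A·3ⁿ + B·6ⁿ

Characteristic: r² - 9r + 18 = 0, Roots: r = 3, 6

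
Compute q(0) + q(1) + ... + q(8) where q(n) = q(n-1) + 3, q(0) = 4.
Computing the sequence terms: 4, 7, 10, 13, 16, 19, 22, 25, 28
Adding these values together:

144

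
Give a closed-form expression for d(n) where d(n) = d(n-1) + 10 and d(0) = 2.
Recurrence: d(n) = d(n-1) + 10, initial: d(0) = 2.
Each step adds 10, so d(n) = d(0) + 10n = 10n + 2.

d(n) = 10n + 2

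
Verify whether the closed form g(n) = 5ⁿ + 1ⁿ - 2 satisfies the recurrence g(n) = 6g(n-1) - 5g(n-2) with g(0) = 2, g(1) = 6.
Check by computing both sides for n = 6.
From the recurrence with g(0) = 2, g(1) = 6:
  g(0) = 2, g(1) = 6, g(2) = 26, g(3) = 126, g(4) = 626, g(5) = 3126, g(6) = 15626
  so the recurrence gives g(6) = 15626.
From the proposed closed form g(n) = 5ⁿ + 1ⁿ - 2:
  g(6) = 15624.
The recurrence gives 15626 but the closed form gives 15624, so the closed form does not satisfy the recurrence.

No, the closed form is incorrect.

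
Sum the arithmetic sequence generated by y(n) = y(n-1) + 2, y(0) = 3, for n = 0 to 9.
Computing the sequence terms: 3, 5, 7, 9, 11, 13, 15, 17, 19, 21
Adding these values together:

120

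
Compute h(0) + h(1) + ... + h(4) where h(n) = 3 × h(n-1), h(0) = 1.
Computing the sequence terms: 1, 3, 9, 27, 81
Adding these values together:

121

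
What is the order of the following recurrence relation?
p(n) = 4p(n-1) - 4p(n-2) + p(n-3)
The order is the largest lag k for which p(n-k) appears. Here the deepest term is p(n-3), so the order is 3.

Order 3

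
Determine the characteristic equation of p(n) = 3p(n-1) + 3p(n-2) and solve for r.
Substitute p(n) = rⁿ and divide through by rⁿ⁻²: r² - 3r - 3 = 0
Discriminant: 3² + 4·3 = 21, not a perfect square, so by the quadratic formula r = (3 ± √21)/2.
General solution: p(n) = A·r₁ⁿ + B·r₂ⁿ where r₁,r₂ = (3 ± √21)/2

Characteristic: r² - 3r - 3 = 0, Roots: r = (3 ± √21)/2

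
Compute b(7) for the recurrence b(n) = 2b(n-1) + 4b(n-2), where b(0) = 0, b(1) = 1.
Computing the sequence terms:
0, 1, 2, 8, 24, 80, 256, 832

832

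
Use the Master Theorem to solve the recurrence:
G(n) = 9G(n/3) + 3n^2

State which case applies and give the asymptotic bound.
Master Theorem template: G(n) = a·G(n/b) + f(n).
Here: a=9, b=3, f(n)=3n^2
Compute log_b(a) = log_3(9) = 2.
f(n) = 3n^2 = Θ(n^2). Case 2: G(n) = Θ(n^2 log n).

Case 2: G(n) = Θ(n^2 log n)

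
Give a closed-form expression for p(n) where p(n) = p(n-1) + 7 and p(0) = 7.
Recurrence: p(n) = p(n-1) + 7, initial: p(0) = 7.
Each step adds 7, so p(n) = p(0) + 7n = 7n + 7.

p(n) = 7n + 7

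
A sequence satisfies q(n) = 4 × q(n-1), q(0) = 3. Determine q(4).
Computing step by step:
q(0) = 3
q(1) = 4 × 3 = 12
q(2) = 4 × 12 = 48
q(3) = 4 × 48 = 192
q(4) = 4 × 192 = 768

768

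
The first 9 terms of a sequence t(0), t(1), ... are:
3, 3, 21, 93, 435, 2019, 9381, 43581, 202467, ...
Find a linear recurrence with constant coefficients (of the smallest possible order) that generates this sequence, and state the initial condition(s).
Look for the lowest-order linear relation among consecutive terms.
Observation: t(n) - 4·t(n-1) - (3)·t(n-2) = 0 holds for the shown terms, and no order-1 relation t(n) = α·t(n-1) + β fits.
Check at n=3: 4·21 + (3)·3 = 93. ✓

t(n) = 4t(n-1) + 3t(n-2), t(0) = 3, t(1) = 3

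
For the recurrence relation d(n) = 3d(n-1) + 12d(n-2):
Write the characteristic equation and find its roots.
Substitute d(n) = rⁿ and divide through by rⁿ⁻²: r² - 3r - 12 = 0
Discriminant: 3² + 4·12 = 57, not a perfect square, so by the quadratic formula r = (3 ± √57)/2.
General solution: d(n) = A·r₁ⁿ + B·r₂ⁿ where r₁,r₂ = (3 ± √57)/2

Characteristic: r² - 3r - 12 = 0, Roots: r = (3 ± √57)/2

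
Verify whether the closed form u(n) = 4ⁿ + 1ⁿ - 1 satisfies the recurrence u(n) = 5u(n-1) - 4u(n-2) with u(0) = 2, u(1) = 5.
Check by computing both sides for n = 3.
From the recurrence with u(0) = 2, u(1) = 5:
  u(0) = 2, u(1) = 5, u(2) = 17, u(3) = 65
  so the recurrence gives u(3) = 65.
From the proposed closed form u(n) = 4ⁿ + 1ⁿ - 1:
  u(3) = 64.
The recurrence gives 65 but the closed form gives 64, so the closed form does not satisfy the recurrence.

No, the closed form is incorrect.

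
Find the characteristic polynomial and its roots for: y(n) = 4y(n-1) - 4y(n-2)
Substitute y(n) = rⁿ and divide through by rⁿ⁻²: r² - 4r + 4 = 0
Factor: (r - 2)² = 0, so r = 2 (double root).
General solution: y(n) = (A + Bn)·2ⁿ

Characteristic: r² - 4r + 4 = 0, Roots: r = 2 (double root)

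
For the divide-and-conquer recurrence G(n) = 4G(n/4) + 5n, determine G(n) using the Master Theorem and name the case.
Master Theorem template: G(n) = a·G(n/b) + f(n).
Here: a=4, b=4, f(n)=5n
Compute log_b(a) = log_4(4) = 1.
f(n) = 5n = Θ(n). Case 2: G(n) = Θ(n log n).

Case 2: G(n) = Θ(n log n)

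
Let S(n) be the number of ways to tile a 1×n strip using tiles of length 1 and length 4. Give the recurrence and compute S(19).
Condition on the last tile: it has length 1 (leaving a 1×(n-1) strip) or length 4 (leaving a 1×(n-4) strip), so S(n) = S(n-1) + S(n-4) (order-4 linear recurrence).
For 0 ≤ i < 4 only unit tiles fit, so S(i) = 1.
Iterating the recurrence: S(4) = 2, S(5) = 3, S(6) = 4, S(7) = 5, S(8) = 7, S(9) = 10, S(10) = 14, S(11) = 19, S(12) = 26, S(13) = 36, S(14) = 50, S(15) = 69, S(16) = 95, S(17) = 131, S(18) = 181, S(19) = 250.

S(n) = S(n-1) + S(n-4), with S(i) = 1 for 0 ≤ i < 4; S(19) = 250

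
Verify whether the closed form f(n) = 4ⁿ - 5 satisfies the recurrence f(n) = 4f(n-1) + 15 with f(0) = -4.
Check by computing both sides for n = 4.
From the recurrence with f(0) = -4:
  f(0) = -4, f(1) = -1, f(2) = 11, f(3) = 59, f(4) = 251
  so the recurrence gives f(4) = 251.
From the proposed closed form f(n) = 4ⁿ - 5:
  f(4) = 251.
Both sides give 251 at n = 4, and the initial condition(s) match, so the closed form is consistent.

Yes, the closed form is correct.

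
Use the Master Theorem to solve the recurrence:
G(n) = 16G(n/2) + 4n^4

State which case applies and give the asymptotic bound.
Master Theorem template: G(n) = a·G(n/b) + f(n).
Here: a=16, b=2, f(n)=4n^4
Compute log_b(a) = log_2(16) = 4.
f(n) = 4n^4 = Θ(n^4). Case 2: G(n) = Θ(n^4 log n).

Case 2: G(n) = Θ(n^4 log n)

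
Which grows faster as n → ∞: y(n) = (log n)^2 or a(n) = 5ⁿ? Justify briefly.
Comparing growth rates:
Growth-rate hierarchy: log n ≺ any polynomial ≺ any exponential cⁿ (c>1) ≺ n! ≺ nⁿ.
exponential base 5 dominates polylogarithmic (log n)^2 asymptotically.

a(n) grows faster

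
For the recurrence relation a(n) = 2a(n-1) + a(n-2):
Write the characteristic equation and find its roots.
Substitute a(n) = rⁿ and divide through by rⁿ⁻²: r² - 2r - 1 = 0
Discriminant: 2² + 4·1 = 8, not a perfect square, so by the quadratic formula r = (2 ± √8)/2.
General solution: a(n) = A·r₁ⁿ + B·r₂ⁿ where r₁,r₂ = (2 ± √8)/2

Characteristic: r² - 2r - 1 = 0, Roots: r = (2 ± √8)/2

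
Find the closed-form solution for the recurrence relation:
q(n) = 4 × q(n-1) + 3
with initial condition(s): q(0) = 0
Recurrence: q(n) = 4 × q(n-1) + 3, initial: q(0) = 0.
Try q(n) = A·4ⁿ + C. Substituting: A·4ⁿ + C = 4(A·4ⁿ⁻¹ + C) + 3 = A·4ⁿ + 4C + 3, so C = 4C + 3, giving C = -1. Then q(0) = A - 1 = 0 gives A = 1.

q(n) = 4ⁿ - 1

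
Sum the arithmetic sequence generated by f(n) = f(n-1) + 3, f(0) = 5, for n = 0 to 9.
Computing the sequence terms: 5, 8, 11, 14, 17, 20, 23, 26, 29, 32
Adding these values together:

185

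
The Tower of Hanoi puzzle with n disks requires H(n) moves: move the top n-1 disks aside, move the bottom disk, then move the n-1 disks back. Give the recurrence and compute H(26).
Moving n disks = move the top n-1 disks aside (H(n-1) moves) + move the largest disk (1 move) + move the n-1 disks back on top (H(n-1) moves), so H(n) = 2H(n-1) + 1, with H(1) = 1 (a single disk takes one move).
First terms: 1, 3, 7, 15, 31, 63, … — each is one less than a power of 2. Indeed H(n) + 1 = 2(H(n-1) + 1) with H(1) + 1 = 2, so H(n) + 1 = 2ⁿ and H(n) = 2ⁿ - 1.
Hence H(26) = 2^26 - 1 = 67108864 - 1 = 67108863.

H(n) = 2H(n-1) + 1, H(1) = 1; H(26) = 67108863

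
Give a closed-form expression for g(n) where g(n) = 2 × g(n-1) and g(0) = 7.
Recurrence: g(n) = 2 × g(n-1), initial: g(0) = 7.
Each term is 2 times the previous, so this is geometric with ratio 2. After n steps: g(n) = g(0)·2ⁿ = 7·2ⁿ.

g(n) = 7·2ⁿ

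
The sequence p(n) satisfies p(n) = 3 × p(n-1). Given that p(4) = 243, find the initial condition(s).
In general p(n) = 3ⁿ · p(0). At n = 4: p(0) = p(4) / 3^4 = 243 / 81 = 3.

p(0) = 3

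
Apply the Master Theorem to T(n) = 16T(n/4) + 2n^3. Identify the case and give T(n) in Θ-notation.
Master Theorem template: T(n) = a·T(n/b) + f(n).
Here: a=16, b=4, f(n)=2n^3
Compute log_b(a) = log_4(16) = 2.
f(n) = 2n^3 = Ω(n^(2+ε)) with ε = 1, and the regularity condition holds (a·f(n/b) = (a/b^3)·f(n) with a/b^3 = 4^-1 < 1). Case 3: T(n) = Θ(f(n)) = Θ(n^3).

Case 3: T(n) = Θ(n^3)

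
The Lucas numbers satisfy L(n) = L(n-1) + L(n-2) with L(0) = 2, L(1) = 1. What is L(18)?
Computing the sequence terms:
2, 1, 3, 4, 7, 11, 18, 29, 47, 76, 123, 199, 322, 521, 843, 1364, 2207, 3571, 5778

5778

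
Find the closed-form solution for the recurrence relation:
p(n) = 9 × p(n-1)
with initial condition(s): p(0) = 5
Recurrence: p(n) = 9 × p(n-1), initial: p(0) = 5.
Each term is 9 times the previous, so this is geometric with ratio 9. After n steps: p(n) = p(0)·9ⁿ = 5·9ⁿ.

p(n) = 5·9ⁿ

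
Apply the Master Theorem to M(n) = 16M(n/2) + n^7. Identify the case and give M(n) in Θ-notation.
Master Theorem template: M(n) = a·M(n/b) + f(n).
Here: a=16, b=2, f(n)=n^7
Compute log_b(a) = log_2(16) = 4.
f(n) = n^7 = Ω(n^(4+ε)) with ε = 3, and the regularity condition holds (a·f(n/b) = (a/b^7)·f(n) with a/b^7 = 2^-3 < 1). Case 3: M(n) = Θ(f(n)) = Θ(n^7).

Case 3: M(n) = Θ(n^7)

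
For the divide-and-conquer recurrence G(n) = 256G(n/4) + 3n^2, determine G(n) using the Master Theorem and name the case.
Master Theorem template: G(n) = a·G(n/b) + f(n).
Here: a=256, b=4, f(n)=3n^2
Compute log_b(a) = log_4(256) = 4.
f(n) = 3n^2 = O(n^(4-ε)) with ε = 2. Case 1: G(n) = Θ(n^log_b(a)) = Θ(n^4).

Case 1: G(n) = Θ(n^4)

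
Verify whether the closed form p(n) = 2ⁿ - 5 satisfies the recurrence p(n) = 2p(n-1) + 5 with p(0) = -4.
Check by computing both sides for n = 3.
From the recurrence with p(0) = -4:
  p(0) = -4, p(1) = -3, p(2) = -1, p(3) = 3
  so the recurrence gives p(3) = 3.
From the proposed closed form p(n) = 2ⁿ - 5:
  p(3) = 3.
Both sides give 3 at n = 3, and the initial condition(s) match, so the closed form is consistent.

Yes, the closed form is correct.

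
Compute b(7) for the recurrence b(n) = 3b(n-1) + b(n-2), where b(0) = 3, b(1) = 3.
Computing the sequence terms:
3, 3, 12, 39, 129, 426, 1407, 4647

4647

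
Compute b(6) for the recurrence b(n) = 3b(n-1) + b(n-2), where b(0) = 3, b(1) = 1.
Computing the sequence terms:
3, 1, 6, 19, 63, 208, 687

687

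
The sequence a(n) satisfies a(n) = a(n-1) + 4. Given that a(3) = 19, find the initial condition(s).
a(3) = a(0) + 3·4, so a(0) = 19 - 12 = 7.

a(0) = 7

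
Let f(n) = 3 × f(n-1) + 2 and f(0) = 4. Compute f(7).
Computing step by step:
f(0) = 4
f(1) = 3 × 4 + 2 = 14
f(2) = 3 × 14 + 2 = 44
f(3) = 3 × 44 + 2 = 134
f(4) = 3 × 134 + 2 = 404
f(5) = 3 × 404 + 2 = 1214
f(6) = 3 × 1214 + 2 = 3644
f(7) = 3 × 3644 + 2 = 10934

10934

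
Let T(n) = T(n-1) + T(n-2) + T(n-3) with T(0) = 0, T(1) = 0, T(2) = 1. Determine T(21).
Computing the sequence terms:
0, 0, 1, 1, 2, 4, 7, 13, 24, 44, 81, 149, 274, 504, 927, 1705, 3136, 5768, 10609, 19513, 35890, 66012

66012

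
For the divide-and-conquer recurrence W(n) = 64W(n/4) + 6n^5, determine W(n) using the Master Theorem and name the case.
Master Theorem template: W(n) = a·W(n/b) + f(n).
Here: a=64, b=4, f(n)=6n^5
Compute log_b(a) = log_4(64) = 3.
f(n) = 6n^5 = Ω(n^(3+ε)) with ε = 2, and the regularity condition holds (a·f(n/b) = (a/b^5)·f(n) with a/b^5 = 4^-2 < 1). Case 3: W(n) = Θ(f(n)) = Θ(n^5).

Case 3: W(n) = Θ(n^5)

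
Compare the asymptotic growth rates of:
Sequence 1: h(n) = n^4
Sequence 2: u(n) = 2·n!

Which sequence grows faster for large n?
Comparing growth rates:
Growth-rate hierarchy: log n ≺ any polynomial ≺ any exponential cⁿ (c>1) ≺ n! ≺ nⁿ.
factorial dominates polynomial degree 4 asymptotically.

u(n) grows faster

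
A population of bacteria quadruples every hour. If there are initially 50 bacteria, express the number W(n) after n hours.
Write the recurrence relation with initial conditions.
Each hour multiplies the count by 4, so the count after n hours depends only on the count after n-1 hours: W(n) = 4 × W(n-1). The starting count gives W(0) = 50.
Unrolling n times gives the closed form W(n) = 50 × 4ⁿ.

W(n) = 4 × W(n-1), W(0) = 50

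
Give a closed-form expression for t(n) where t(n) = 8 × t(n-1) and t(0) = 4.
Recurrence: t(n) = 8 × t(n-1), initial: t(0) = 4.
Each term is 8 times the previous, so this is geometric with ratio 8. After n steps: t(n) = t(0)·8ⁿ = 4·8ⁿ.

t(n) = 4·8ⁿ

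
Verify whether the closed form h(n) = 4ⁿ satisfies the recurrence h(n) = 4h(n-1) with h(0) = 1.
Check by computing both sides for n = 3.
From the recurrence with h(0) = 1:
  h(0) = 1, h(1) = 4, h(2) = 16, h(3) = 64
  so the recurrence gives h(3) = 64.
From the proposed closed form h(n) = 4ⁿ:
  h(3) = 64.
Both sides give 64 at n = 3, and the initial condition(s) match, so the closed form is consistent.

Yes, the closed form is correct.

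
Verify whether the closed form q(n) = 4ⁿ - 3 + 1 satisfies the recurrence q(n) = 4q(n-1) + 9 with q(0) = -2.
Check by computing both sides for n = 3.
From the recurrence with q(0) = -2:
  q(0) = -2, q(1) = 1, q(2) = 13, q(3) = 61
  so the recurrence gives q(3) = 61.
From the proposed closed form q(n) = 4ⁿ - 3 + 1:
  q(3) = 62.
The recurrence gives 61 but the closed form gives 62, so the closed form does not satisfy the recurrence.

No, the closed form is incorrect.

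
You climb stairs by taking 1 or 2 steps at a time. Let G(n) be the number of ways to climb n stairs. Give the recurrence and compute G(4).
Condition on the size of the last step (1 to 2): before it there were n-1, …, n-2 stairs climbed, and these cases are disjoint, so G(n) = G(n-1) + G(n-2) (Fibonacci-type sequence).
Initial conditions by direct count (compositions of i into parts ≤ 2): G(1) = 1; G(2) = 2.
Iterating the recurrence: G(3) = 3, G(4) = 5.

G(n) = G(n-1) + G(n-2), G(1) = 1, G(2) = 2; G(4) = 5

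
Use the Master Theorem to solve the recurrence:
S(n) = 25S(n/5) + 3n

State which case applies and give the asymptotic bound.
Master Theorem template: S(n) = a·S(n/b) + f(n).
Here: a=25, b=5, f(n)=3n
Compute log_b(a) = log_5(25) = 2.
f(n) = 3n = O(n^(2-ε)) with ε = 1. Case 1: S(n) = Θ(n^log_b(a)) = Θ(n^2).

Case 1: S(n) = Θ(n^2)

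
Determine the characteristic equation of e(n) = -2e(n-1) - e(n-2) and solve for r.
Substitute e(n) = rⁿ and divide through by rⁿ⁻²: r² + 2r + 1 = 0
Factor: (r + 1)² = 0, so r = -1 (double root).
General solution: e(n) = (A + Bn)·(-1)ⁿ

Characteristic: r² + 2r + 1 = 0, Roots: r = -1 (double root)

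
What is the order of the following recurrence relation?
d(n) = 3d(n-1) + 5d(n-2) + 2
The order is the largest lag k for which d(n-k) appears. Here the deepest term is d(n-2) (the 2 term is non-homogeneous and does not affect the order), so the order is 2.

Order 2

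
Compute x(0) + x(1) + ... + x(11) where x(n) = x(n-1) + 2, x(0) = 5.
Computing the sequence terms: 5, 7, 9, 11, 13, 15, 17, 19, 21, 23, 25, 27
Adding these values together:

192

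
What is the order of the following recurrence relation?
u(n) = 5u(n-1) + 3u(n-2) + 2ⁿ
The order is the largest lag k for which u(n-k) appears. Here the deepest term is u(n-2) (the 2ⁿ term is non-homogeneous and does not affect the order), so the order is 2.

Order 2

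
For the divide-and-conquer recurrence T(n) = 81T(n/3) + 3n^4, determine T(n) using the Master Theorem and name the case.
Master Theorem template: T(n) = a·T(n/b) + f(n).
Here: a=81, b=3, f(n)=3n^4
Compute log_b(a) = log_3(81) = 4.
f(n) = 3n^4 = Θ(n^4). Case 2: T(n) = Θ(n^4 log n).

Case 2: T(n) = Θ(n^4 log n)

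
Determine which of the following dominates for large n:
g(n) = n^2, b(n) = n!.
Comparing growth rates:
Growth-rate hierarchy: log n ≺ any polynomial ≺ any exponential cⁿ (c>1) ≺ n! ≺ nⁿ.
factorial dominates polynomial degree 2 asymptotically.

b(n) grows faster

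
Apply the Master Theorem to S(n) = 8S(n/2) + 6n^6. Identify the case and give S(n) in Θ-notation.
Master Theorem template: S(n) = a·S(n/b) + f(n).
Here: a=8, b=2, f(n)=6n^6
Compute log_b(a) = log_2(8) = 3.
f(n) = 6n^6 = Ω(n^(3+ε)) with ε = 3, and the regularity condition holds (a·f(n/b) = (a/b^6)·f(n) with a/b^6 = 2^-3 < 1). Case 3: S(n) = Θ(f(n)) = Θ(n^6).

Case 3: S(n) = Θ(n^6)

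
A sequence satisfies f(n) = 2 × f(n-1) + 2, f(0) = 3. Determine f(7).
Computing step by step:
f(0) = 3
f(1) = 2 × 3 + 2 = 8
f(2) = 2 × 8 + 2 = 18
f(3) = 2 × 18 + 2 = 38
f(4) = 2 × 38 + 2 = 78
f(5) = 2 × 78 + 2 = 158
f(6) = 2 × 158 + 2 = 318
f(7) = 2 × 318 + 2 = 638

638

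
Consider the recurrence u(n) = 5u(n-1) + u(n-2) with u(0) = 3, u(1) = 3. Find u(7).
Computing the sequence terms:
3, 3, 18, 93, 483, 2508, 13023, 67623

67623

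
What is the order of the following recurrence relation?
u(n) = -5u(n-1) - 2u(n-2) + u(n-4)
The order is the largest lag k for which u(n-k) appears. Here the deepest term is u(n-4), so the order is 4.

Order 4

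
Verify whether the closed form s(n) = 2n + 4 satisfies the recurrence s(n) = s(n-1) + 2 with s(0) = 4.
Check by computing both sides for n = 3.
From the recurrence with s(0) = 4:
  s(0) = 4, s(1) = 6, s(2) = 8, s(3) = 10
  so the recurrence gives s(3) = 10.
From the proposed closed form s(n) = 2n + 4:
  s(3) = 10.
Both sides give 10 at n = 3, and the initial condition(s) match, so the closed form is consistent.

Yes, the closed form is correct.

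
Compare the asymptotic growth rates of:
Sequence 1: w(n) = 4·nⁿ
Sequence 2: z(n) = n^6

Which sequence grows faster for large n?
Comparing growth rates:
Growth-rate hierarchy: log n ≺ any polynomial ≺ any exponential cⁿ (c>1) ≺ n! ≺ nⁿ.
super-exponential nⁿ dominates polynomial degree 6 asymptotically.

w(n) grows faster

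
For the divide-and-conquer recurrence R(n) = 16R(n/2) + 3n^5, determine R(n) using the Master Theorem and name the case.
Master Theorem template: R(n) = a·R(n/b) + f(n).
Here: a=16, b=2, f(n)=3n^5
Compute log_b(a) = log_2(16) = 4.
f(n) = 3n^5 = Ω(n^(4+ε)) with ε = 1, and the regularity condition holds (a·f(n/b) = (a/b^5)·f(n) with a/b^5 = 2^-1 < 1). Case 3: R(n) = Θ(f(n)) = Θ(n^5).

Case 3: R(n) = Θ(n^5)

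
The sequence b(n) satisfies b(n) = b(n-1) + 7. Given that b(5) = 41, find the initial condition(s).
b(5) = b(0) + 5·7, so b(0) = 41 - 35 = 6.

b(0) = 6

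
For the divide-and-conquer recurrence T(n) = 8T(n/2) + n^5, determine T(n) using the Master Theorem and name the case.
Master Theorem template: T(n) = a·T(n/b) + f(n).
Here: a=8, b=2, f(n)=n^5
Compute log_b(a) = log_2(8) = 3.
f(n) = n^5 = Ω(n^(3+ε)) with ε = 2, and the regularity condition holds (a·f(n/b) = (a/b^5)·f(n) with a/b^5 = 2^-2 < 1). Case 3: T(n) = Θ(f(n)) = Θ(n^5).

Case 3: T(n) = Θ(n^5)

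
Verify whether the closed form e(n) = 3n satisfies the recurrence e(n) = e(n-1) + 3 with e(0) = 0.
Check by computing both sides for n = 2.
From the recurrence with e(0) = 0:
  e(0) = 0, e(1) = 3, e(2) = 6
  so the recurrence gives e(2) = 6.
From the proposed closed form e(n) = 3n:
  e(2) = 6.
Both sides give 6 at n = 2, and the initial condition(s) match, so the closed form is consistent.

Yes, the closed form is correct.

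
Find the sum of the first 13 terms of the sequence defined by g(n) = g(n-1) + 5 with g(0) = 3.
Computing the sequence terms: 3, 8, 13, 18, 23, 28, 33, 38, 43, 48, 53, 58, 63
Adding these values together:

429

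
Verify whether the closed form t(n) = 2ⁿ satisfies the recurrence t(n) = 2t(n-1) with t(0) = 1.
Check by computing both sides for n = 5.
From the recurrence with t(0) = 1:
  t(0) = 1, t(1) = 2, t(2) = 4, t(3) = 8, t(4) = 16, t(5) = 32
  so the recurrence gives t(5) = 32.
From the proposed closed form t(n) = 2ⁿ:
  t(5) = 32.
Both sides give 32 at n = 5, and the initial condition(s) match, so the closed form is consistent.

Yes, the closed form is correct.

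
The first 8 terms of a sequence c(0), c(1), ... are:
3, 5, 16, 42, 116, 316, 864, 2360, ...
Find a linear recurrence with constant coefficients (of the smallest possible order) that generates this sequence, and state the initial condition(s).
Look for the lowest-order linear relation among consecutive terms.
Observation: c(n) - 2·c(n-1) - (2)·c(n-2) = 0 holds for the shown terms, and no order-1 relation c(n) = α·c(n-1) + β fits.
Check at n=3: 2·16 + (2)·5 = 42. ✓

c(n) = 2c(n-1) + 2c(n-2), c(0) = 3, c(1) = 5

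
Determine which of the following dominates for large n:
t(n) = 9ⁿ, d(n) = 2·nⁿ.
Comparing growth rates:
Growth-rate hierarchy: log n ≺ any polynomial ≺ any exponential cⁿ (c>1) ≺ n! ≺ nⁿ.
super-exponential nⁿ dominates exponential base 9 asymptotically.

d(n) grows faster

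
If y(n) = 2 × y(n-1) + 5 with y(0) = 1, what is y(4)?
Computing step by step:
y(0) = 1
y(1) = 2 × 1 + 5 = 7
y(2) = 2 × 7 + 5 = 19
y(3) = 2 × 19 + 5 = 43
y(4) = 2 × 43 + 5 = 91

91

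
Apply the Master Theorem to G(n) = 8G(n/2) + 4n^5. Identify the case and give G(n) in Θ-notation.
Master Theorem template: G(n) = a·G(n/b) + f(n).
Here: a=8, b=2, f(n)=4n^5
Compute log_b(a) = log_2(8) = 3.
f(n) = 4n^5 = Ω(n^(3+ε)) with ε = 2, and the regularity condition holds (a·f(n/b) = (a/b^5)·f(n) with a/b^5 = 2^-2 < 1). Case 3: G(n) = Θ(f(n)) = Θ(n^5).

Case 3: G(n) = Θ(n^5)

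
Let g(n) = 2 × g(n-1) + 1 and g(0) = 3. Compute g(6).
Computing step by step:
g(0) = 3
g(1) = 2 × 3 + 1 = 7
g(2) = 2 × 7 + 1 = 15
g(3) = 2 × 15 + 1 = 31
g(4) = 2 × 31 + 1 = 63
g(5) = 2 × 63 + 1 = 127
g(6) = 2 × 127 + 1 = 255

255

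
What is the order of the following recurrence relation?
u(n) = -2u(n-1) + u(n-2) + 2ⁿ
The order is the largest lag k for which u(n-k) appears. Here the deepest term is u(n-2) (the 2ⁿ term is non-homogeneous and does not affect the order), so the order is 2.

Order 2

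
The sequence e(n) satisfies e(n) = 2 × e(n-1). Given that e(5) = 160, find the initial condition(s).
In general e(n) = 2ⁿ · e(0). At n = 5: e(0) = e(5) / 2^5 = 160 / 32 = 5.

e(0) = 5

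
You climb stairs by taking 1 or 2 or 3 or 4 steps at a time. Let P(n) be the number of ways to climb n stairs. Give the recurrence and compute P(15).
Condition on the size of the last step (1 to 4): before it there were n-1, …, n-4 stairs climbed, and these cases are disjoint, so P(n) = P(n-1) + P(n-2) + P(n-3) + P(n-4) (order-4 linear recurrence).
Initial conditions by direct count (compositions of i into parts ≤ 4): P(1) = 1; P(2) = 2; P(3) = 4; P(4) = 8.
Iterating the recurrence: P(5) = 15, P(6) = 29, P(7) = 56, P(8) = 108, P(9) = 208, P(10) = 401, P(11) = 773, P(12) = 1490, P(13) = 2872, P(14) = 5536, P(15) = 10671.

P(n) = P(n-1) + P(n-2) + P(n-3) + P(n-4), P(1) = 1, P(2) = 2, P(3) = 4, P(4) = 8; P(15) = 10671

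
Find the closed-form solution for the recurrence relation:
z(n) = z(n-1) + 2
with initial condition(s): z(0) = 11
Recurrence: z(n) = z(n-1) + 2, initial: z(0) = 11.
Each step adds 2, so z(n) = z(0) + 2n = 2n + 11.

z(n) = 2n + 11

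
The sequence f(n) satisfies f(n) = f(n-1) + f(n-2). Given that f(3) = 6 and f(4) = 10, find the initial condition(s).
Work backwards using f(k) = f(k+2) - f(k+1):
f(2) = f(4) - f(3) = 10 - 6 = 4
f(1) = f(3) - f(2) = 6 - 4 = 2
f(0) = f(2) - f(1) = 4 - 2 = 2

f(0) = 2, f(1) = 2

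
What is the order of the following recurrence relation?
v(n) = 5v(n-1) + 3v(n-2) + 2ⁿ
The order is the largest lag k for which v(n-k) appears. Here the deepest term is v(n-2) (the 2ⁿ term is non-homogeneous and does not affect the order), so the order is 2.

Order 2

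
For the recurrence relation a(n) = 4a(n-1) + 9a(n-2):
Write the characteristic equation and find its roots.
Substitute a(n) = rⁿ and divide through by rⁿ⁻²: r² - 4r - 9 = 0
Discriminant: 4² + 4·9 = 52, not a perfect square, so by the quadratic formula r = (4 ± √52)/2.
General solution: a(n) = A·r₁ⁿ + B·r₂ⁿ where r₁,r₂ = (4 ± √52)/2

Characteristic: r² - 4r - 9 = 0, Roots: r = (4 ± √52)/2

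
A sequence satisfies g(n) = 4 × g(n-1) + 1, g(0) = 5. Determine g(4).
Computing step by step:
g(0) = 5
g(1) = 4 × 5 + 1 = 21
g(2) = 4 × 21 + 1 = 85
g(3) = 4 × 85 + 1 = 341
g(4) = 4 × 341 + 1 = 1365

1365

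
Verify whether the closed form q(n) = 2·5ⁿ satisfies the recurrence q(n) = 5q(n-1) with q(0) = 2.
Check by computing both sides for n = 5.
From the recurrence with q(0) = 2:
  q(0) = 2, q(1) = 10, q(2) = 50, q(3) = 250, q(4) = 1250, q(5) = 6250
  so the recurrence gives q(5) = 6250.
From the proposed closed form q(n) = 2·5ⁿ:
  q(5) = 6250.
Both sides give 6250 at n = 5, and the initial condition(s) match, so the closed form is consistent.

Yes, the closed form is correct.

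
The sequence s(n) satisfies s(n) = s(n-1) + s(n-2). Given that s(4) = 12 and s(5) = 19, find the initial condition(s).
Work backwards using s(k) = s(k+2) - s(k+1):
s(3) = s(5) - s(4) = 19 - 12 = 7
s(2) = s(4) - s(3) = 12 - 7 = 5
s(1) = s(3) - s(2) = 7 - 5 = 2
s(0) = s(2) - s(1) = 5 - 2 = 3

s(0) = 3, s(1) = 2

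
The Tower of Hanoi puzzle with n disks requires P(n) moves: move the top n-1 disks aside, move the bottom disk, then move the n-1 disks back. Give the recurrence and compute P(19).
Moving n disks = move the top n-1 disks aside (P(n-1) moves) + move the largest disk (1 move) + move the n-1 disks back on top (P(n-1) moves), so P(n) = 2P(n-1) + 1, with P(1) = 1 (a single disk takes one move).
First terms: 1, 3, 7, 15, 31, 63, … — each is one less than a power of 2. Indeed P(n) + 1 = 2(P(n-1) + 1) with P(1) + 1 = 2, so P(n) + 1 = 2ⁿ and P(n) = 2ⁿ - 1.
Hence P(19) = 2^19 - 1 = 524288 - 1 = 524287.

P(n) = 2P(n-1) + 1, P(1) = 1; P(19) = 524287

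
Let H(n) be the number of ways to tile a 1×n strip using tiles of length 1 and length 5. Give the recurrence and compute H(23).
Condition on the last tile: it has length 1 (leaving a 1×(n-1) strip) or length 5 (leaving a 1×(n-5) strip), so H(n) = H(n-1) + H(n-5) (order-5 linear recurrence).
For 0 ≤ i < 5 only unit tiles fit, so H(i) = 1.
Iterating the recurrence: H(5) = 2, H(6) = 3, H(7) = 4, H(8) = 5, H(9) = 6, H(10) = 8, H(11) = 11, H(12) = 15, H(13) = 20, H(14) = 26, H(15) = 34, H(16) = 45, H(17) = 60, H(18) = 80, H(19) = 106, H(20) = 140, H(21) = 185, H(22) = 245, H(23) = 325.

H(n) = H(n-1) + H(n-5), with H(i) = 1 for 0 ≤ i < 5; H(23) = 325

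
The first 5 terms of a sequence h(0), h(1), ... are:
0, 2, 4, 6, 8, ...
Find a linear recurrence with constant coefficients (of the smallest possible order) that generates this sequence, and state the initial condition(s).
Look for the lowest-order linear relation among consecutive terms.
Observation: consecutive differences are constant (= 2).
Check at n=2: 1·2 + 2 = 4. ✓

h(n) = h(n-1) + 2, h(0) = 0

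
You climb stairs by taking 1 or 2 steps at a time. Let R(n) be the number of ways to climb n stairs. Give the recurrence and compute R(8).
Condition on the size of the last step (1 to 2): before it there were n-1, …, n-2 stairs climbed, and these cases are disjoint, so R(n) = R(n-1) + R(n-2) (Fibonacci-type sequence).
Initial conditions by direct count (compositions of i into parts ≤ 2): R(1) = 1; R(2) = 2.
Iterating the recurrence: R(3) = 3, R(4) = 5, R(5) = 8, R(6) = 13, R(7) = 21, R(8) = 34.

R(n) = R(n-1) + R(n-2), R(1) = 1, R(2) = 2; R(8) = 34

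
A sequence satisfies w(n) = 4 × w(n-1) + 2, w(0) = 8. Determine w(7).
Computing step by step:
w(0) = 8
w(1) = 4 × 8 + 2 = 34
w(2) = 4 × 34 + 2 = 138
w(3) = 4 × 138 + 2 = 554
w(4) = 4 × 554 + 2 = 2218
w(5) = 4 × 2218 + 2 = 8874
w(6) = 4 × 8874 + 2 = 35498
w(7) = 4 × 35498 + 2 = 141994

141994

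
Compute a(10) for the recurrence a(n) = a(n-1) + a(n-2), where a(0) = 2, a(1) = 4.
Computing the sequence terms:
2, 4, 6, 10, 16, 26, 42, 68, 110, 178, 288

288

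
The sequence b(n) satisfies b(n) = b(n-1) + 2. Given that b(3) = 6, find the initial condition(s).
b(3) = b(0) + 3·2, so b(0) = 6 - 6 = 0.

b(0) = 0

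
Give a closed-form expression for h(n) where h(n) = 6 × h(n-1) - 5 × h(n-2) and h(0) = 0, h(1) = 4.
Recurrence: h(n) = 6 × h(n-1) - 5 × h(n-2), initial: h(0) = 0, h(1) = 4.
Characteristic equation: r² - 6r + 5 = 0, which factors as (r - 5)(r - 1) = 0, so r = 5, 1. General solution h(n) = A·5ⁿ + B·1ⁿ. From h(0) = 0: A + B = 0. From h(1) = 4: 5A + 1B = 4. Solving gives A = 1, B = -1.

h(n) = 5ⁿ - 1ⁿ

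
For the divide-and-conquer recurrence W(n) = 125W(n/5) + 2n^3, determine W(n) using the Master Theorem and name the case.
Master Theorem template: W(n) = a·W(n/b) + f(n).
Here: a=125, b=5, f(n)=2n^3
Compute log_b(a) = log_5(125) = 3.
f(n) = 2n^3 = Θ(n^3). Case 2: W(n) = Θ(n^3 log n).

Case 2: W(n) = Θ(n^3 log n)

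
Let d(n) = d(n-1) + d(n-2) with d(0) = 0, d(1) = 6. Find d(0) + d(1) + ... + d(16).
Computing the sequence terms: 0, 6, 6, 12, 18, 30, 48, 78, 126, 204, 330, 534, 864, 1398, 2262, 3660, 5922
Adding these values together:

15498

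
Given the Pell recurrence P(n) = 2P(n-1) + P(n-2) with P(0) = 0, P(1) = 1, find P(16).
Computing the sequence terms:
0, 1, 2, 5, 12, 29, 70, 169, 408, 985, 2378, 5741, 13860, 33461, 80782, 195025, 470832

470832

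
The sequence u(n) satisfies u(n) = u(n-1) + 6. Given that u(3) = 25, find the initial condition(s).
u(3) = u(0) + 3·6, so u(0) = 25 - 18 = 7.

u(0) = 7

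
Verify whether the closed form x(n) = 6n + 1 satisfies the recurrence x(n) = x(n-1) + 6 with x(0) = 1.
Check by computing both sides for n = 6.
From the recurrence with x(0) = 1:
  x(0) = 1, x(1) = 7, x(2) = 13, x(3) = 19, x(4) = 25, x(5) = 31, x(6) = 37
  so the recurrence gives x(6) = 37.
From the proposed closed form x(n) = 6n + 1:
  x(6) = 37.
Both sides give 37 at n = 6, and the initial condition(s) match, so the closed form is consistent.

Yes, the closed form is correct.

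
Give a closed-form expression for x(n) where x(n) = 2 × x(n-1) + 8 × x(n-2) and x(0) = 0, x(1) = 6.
Recurrence: x(n) = 2 × x(n-1) + 8 × x(n-2), initial: x(0) = 0, x(1) = 6.
Characteristic equation: r² - 2r - 8 = 0, which factors as (r - 4)(r + 2) = 0, so r = 4, -2. General solution x(n) = A·4ⁿ + B·(-2)ⁿ. From x(0) = 0: A + B = 0. From x(1) = 6: 4A - 2B = 6. Solving gives A = 1, B = -1.

x(n) = 4ⁿ - (-2)ⁿ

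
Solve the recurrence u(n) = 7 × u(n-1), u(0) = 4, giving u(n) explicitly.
Recurrence: u(n) = 7 × u(n-1), initial: u(0) = 4.
Each term is 7 times the previous, so this is geometric with ratio 7. After n steps: u(n) = u(0)·7ⁿ = 4·7ⁿ.

u(n) = 4·7ⁿ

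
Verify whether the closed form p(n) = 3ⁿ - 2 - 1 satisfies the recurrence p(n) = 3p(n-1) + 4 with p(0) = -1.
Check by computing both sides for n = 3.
From the recurrence with p(0) = -1:
  p(0) = -1, p(1) = 1, p(2) = 7, p(3) = 25
  so the recurrence gives p(3) = 25.
From the proposed closed form p(n) = 3ⁿ - 2 - 1:
  p(3) = 24.
The recurrence gives 25 but the closed form gives 24, so the closed form does not satisfy the recurrence.

No, the closed form is incorrect.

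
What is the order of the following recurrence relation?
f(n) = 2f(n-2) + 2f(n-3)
The order is the largest lag k for which f(n-k) appears. Here the deepest term is f(n-3), so the order is 3.

Order 3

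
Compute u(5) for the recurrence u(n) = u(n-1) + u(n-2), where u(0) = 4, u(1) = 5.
Computing the sequence terms:
4, 5, 9, 14, 23, 37

37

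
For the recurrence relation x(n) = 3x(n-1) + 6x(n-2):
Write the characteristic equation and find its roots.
Substitute x(n) = rⁿ and divide through by rⁿ⁻²: r² - 3r - 6 = 0
Discriminant: 3² + 4·6 = 33, not a perfect square, so by the quadratic formula r = (3 ± √33)/2.
General solution: x(n) = A·r₁ⁿ + B·r₂ⁿ where r₁,r₂ = (3 ± √33)/2

Characteristic: r² - 3r - 6 = 0, Roots: r = (3 ± √33)/2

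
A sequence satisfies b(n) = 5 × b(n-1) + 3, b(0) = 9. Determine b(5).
Computing step by step:
b(0) = 9
b(1) = 5 × 9 + 3 = 48
b(2) = 5 × 48 + 3 = 243
b(3) = 5 × 243 + 3 = 1218
b(4) = 5 × 1218 + 3 = 6093
b(5) = 5 × 6093 + 3 = 30468

30468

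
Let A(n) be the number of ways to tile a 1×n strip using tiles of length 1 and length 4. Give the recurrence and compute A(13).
Condition on the last tile: it has length 1 (leaving a 1×(n-1) strip) or length 4 (leaving a 1×(n-4) strip), so A(n) = A(n-1) + A(n-4) (order-4 linear recurrence).
For 0 ≤ i < 4 only unit tiles fit, so A(i) = 1.
Iterating the recurrence: A(4) = 2, A(5) = 3, A(6) = 4, A(7) = 5, A(8) = 7, A(9) = 10, A(10) = 14, A(11) = 19, A(12) = 26, A(13) = 36.

A(n) = A(n-1) + A(n-4), with A(i) = 1 for 0 ≤ i < 4; A(13) = 36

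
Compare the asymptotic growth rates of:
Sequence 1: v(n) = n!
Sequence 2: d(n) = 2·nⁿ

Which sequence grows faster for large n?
Comparing growth rates:
Growth-rate hierarchy: log n ≺ any polynomial ≺ any exponential cⁿ (c>1) ≺ n! ≺ nⁿ.
super-exponential nⁿ dominates factorial asymptotically.

d(n) grows faster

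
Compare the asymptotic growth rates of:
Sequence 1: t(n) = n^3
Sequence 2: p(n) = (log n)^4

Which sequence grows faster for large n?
Comparing growth rates:
Growth-rate hierarchy: log n ≺ any polynomial ≺ any exponential cⁿ (c>1) ≺ n! ≺ nⁿ.
polynomial degree 3 dominates polylogarithmic (log n)^4 asymptotically.

t(n) grows faster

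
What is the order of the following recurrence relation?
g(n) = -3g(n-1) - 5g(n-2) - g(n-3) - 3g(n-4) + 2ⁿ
The order is the largest lag k for which g(n-k) appears. Here the deepest term is g(n-4) (the 2ⁿ term is non-homogeneous and does not affect the order), so the order is 4.

Order 4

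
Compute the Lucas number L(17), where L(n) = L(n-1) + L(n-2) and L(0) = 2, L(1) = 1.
Computing the sequence terms:
2, 1, 3, 4, 7, 11, 18, 29, 47, 76, 123, 199, 322, 521, 843, 1364, 2207, 3571

3571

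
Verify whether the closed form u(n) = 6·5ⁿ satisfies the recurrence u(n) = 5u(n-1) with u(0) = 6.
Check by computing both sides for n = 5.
From the recurrence with u(0) = 6:
  u(0) = 6, u(1) = 30, u(2) = 150, u(3) = 750, u(4) = 3750, u(5) = 18750
  so the recurrence gives u(5) = 18750.
From the proposed closed form u(n) = 6·5ⁿ:
  u(5) = 18750.
Both sides give 18750 at n = 5, and the initial condition(s) match, so the closed form is consistent.

Yes, the closed form is correct.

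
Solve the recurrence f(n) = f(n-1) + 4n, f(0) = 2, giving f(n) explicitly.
Recurrence: f(n) = f(n-1) + 4n, initial: f(0) = 2.
Telescoping: f(n) = f(0) + 4·Σᵢ₌₁ⁿ i = 2 + 4·n(n+1)/2.

f(n) = 4·n(n+1)/2 + 2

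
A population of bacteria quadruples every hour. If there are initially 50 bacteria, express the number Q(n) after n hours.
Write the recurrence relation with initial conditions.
Each hour multiplies the count by 4, so the count after n hours depends only on the count after n-1 hours: Q(n) = 4 × Q(n-1). The starting count gives Q(0) = 50.
Unrolling n times gives the closed form Q(n) = 50 × 4ⁿ.

Q(n) = 4 × Q(n-1), Q(0) = 50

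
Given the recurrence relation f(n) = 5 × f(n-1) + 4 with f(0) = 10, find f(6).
Computing step by step:
f(0) = 10
f(1) = 5 × 10 + 4 = 54
f(2) = 5 × 54 + 4 = 274
f(3) = 5 × 274 + 4 = 1374
f(4) = 5 × 1374 + 4 = 6874
f(5) = 5 × 6874 + 4 = 34374
f(6) = 5 × 34374 + 4 = 171874

171874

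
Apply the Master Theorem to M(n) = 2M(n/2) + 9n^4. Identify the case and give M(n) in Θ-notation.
Master Theorem template: M(n) = a·M(n/b) + f(n).
Here: a=2, b=2, f(n)=9n^4
Compute log_b(a) = log_2(2) = 1.
f(n) = 9n^4 = Ω(n^(1+ε)) with ε = 3, and the regularity condition holds (a·f(n/b) = (a/b^4)·f(n) with a/b^4 = 2^-3 < 1). Case 3: M(n) = Θ(f(n)) = Θ(n^4).

Case 3: M(n) = Θ(n^4)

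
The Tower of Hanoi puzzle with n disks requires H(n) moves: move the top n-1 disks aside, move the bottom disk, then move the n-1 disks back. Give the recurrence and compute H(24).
Moving n disks = move the top n-1 disks aside (H(n-1) moves) + move the largest disk (1 move) + move the n-1 disks back on top (H(n-1) moves), so H(n) = 2H(n-1) + 1, with H(1) = 1 (a single disk takes one move).
First terms: 1, 3, 7, 15, 31, 63, … — each is one less than a power of 2. Indeed H(n) + 1 = 2(H(n-1) + 1) with H(1) + 1 = 2, so H(n) + 1 = 2ⁿ and H(n) = 2ⁿ - 1.
Hence H(24) = 2^24 - 1 = 16777216 - 1 = 16777215.

H(n) = 2H(n-1) + 1, H(1) = 1; H(24) = 16777215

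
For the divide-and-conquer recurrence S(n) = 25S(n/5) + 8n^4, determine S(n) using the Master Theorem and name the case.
Master Theorem template: S(n) = a·S(n/b) + f(n).
Here: a=25, b=5, f(n)=8n^4
Compute log_b(a) = log_5(25) = 2.
f(n) = 8n^4 = Ω(n^(2+ε)) with ε = 2, and the regularity condition holds (a·f(n/b) = (a/b^4)·f(n) with a/b^4 = 5^-2 < 1). Case 3: S(n) = Θ(f(n)) = Θ(n^4).

Case 3: S(n) = Θ(n^4)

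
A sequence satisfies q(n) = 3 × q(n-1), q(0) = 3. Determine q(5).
Computing step by step:
q(0) = 3
q(1) = 3 × 3 = 9
q(2) = 3 × 9 = 27
q(3) = 3 × 27 = 81
q(4) = 3 × 81 = 243
q(5) = 3 × 243 = 729

729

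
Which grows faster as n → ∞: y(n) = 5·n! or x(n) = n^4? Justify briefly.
Comparing growth rates:
Growth-rate hierarchy: log n ≺ any polynomial ≺ any exponential cⁿ (c>1) ≺ n! ≺ nⁿ.
factorial dominates polynomial degree 4 asymptotically.

y(n) grows faster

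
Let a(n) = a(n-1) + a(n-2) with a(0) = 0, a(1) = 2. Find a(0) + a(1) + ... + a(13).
Computing the sequence terms: 0, 2, 2, 4, 6, 10, 16, 26, 42, 68, 110, 178, 288, 466
Adding these values together:

1218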